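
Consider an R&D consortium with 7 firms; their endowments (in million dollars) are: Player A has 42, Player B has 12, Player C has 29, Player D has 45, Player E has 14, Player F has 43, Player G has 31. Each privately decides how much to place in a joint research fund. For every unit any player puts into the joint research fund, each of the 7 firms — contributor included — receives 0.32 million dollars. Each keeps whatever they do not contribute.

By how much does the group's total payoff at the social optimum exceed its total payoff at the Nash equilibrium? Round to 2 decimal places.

The private return per contributed unit is 0.32 < 1 for everyone, so the Nash equilibrium is zero contribution and the group total is Σ E_j = 42 + 12 + 29 + 45 + 14 + 43 + 31 = 216.
Each contributed unit returns 2.240 to the group, so the social optimum is full contribution by everyone: group total = 2.240 × 216 = 483.84.
Efficiency loss = (2.240 − 1) × 216 = 267.84.

267.84 million dollars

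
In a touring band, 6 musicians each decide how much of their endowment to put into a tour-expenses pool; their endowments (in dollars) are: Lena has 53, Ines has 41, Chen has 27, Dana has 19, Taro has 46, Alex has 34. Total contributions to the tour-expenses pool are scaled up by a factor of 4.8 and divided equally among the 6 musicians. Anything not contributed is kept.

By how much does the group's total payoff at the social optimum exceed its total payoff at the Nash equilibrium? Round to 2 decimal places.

836.00 dollars

The private return per contributed unit is 4.8/6 = 0.8000 < 1 for every player regardless of endowment, so the Nash equilibrium is zero contribution and the group total is Σ E_j = 53 + 41 + 27 + 19 + 46 + 34 = 220.
Each contributed unit returns 4.800 to the group, so the social optimum is full contribution by everyone: group total = 4.800 × 220 = 1056.00.
Efficiency loss = (4.800 − 1) × 220 = 836.00.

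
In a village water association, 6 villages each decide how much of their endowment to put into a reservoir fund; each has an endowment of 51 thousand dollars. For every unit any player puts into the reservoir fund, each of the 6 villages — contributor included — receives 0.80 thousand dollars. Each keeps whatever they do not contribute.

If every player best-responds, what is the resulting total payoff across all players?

The private return per contributed unit is 0.80 < 1, so contributing 0 is dominant for every player. At the Nash equilibrium everyone keeps their 51, and the group total is 6 × 51 = 306.

306.00 thousand dollars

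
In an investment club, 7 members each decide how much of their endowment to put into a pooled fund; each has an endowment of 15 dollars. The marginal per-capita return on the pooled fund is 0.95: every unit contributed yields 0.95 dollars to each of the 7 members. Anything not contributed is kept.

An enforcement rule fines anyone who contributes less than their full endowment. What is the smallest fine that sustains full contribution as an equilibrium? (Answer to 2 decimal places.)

Given the others contribute fully, the best deviation is to contribute 0 (any partial contribution still incurs the fine and gives up units whose private return 0.95 is below 1).
Deviating from 15 to 0 saves 15 dollars but forfeits the deviator's share of the drop in the pooled fund: 0.95 × 15 = 14.25.
So the deviation gain is 15 − 14.25 = 0.75, and the fine must be at least 0.75 dollars to wipe it out.

0.75 dollars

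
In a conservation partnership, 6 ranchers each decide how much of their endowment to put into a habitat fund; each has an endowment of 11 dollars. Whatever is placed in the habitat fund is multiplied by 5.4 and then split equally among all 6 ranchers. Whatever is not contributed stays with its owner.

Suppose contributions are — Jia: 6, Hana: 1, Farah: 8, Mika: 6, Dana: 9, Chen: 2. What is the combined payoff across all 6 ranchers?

206.80 dollars

Total contributed: 6 + 1 + 8 + 6 + 9 + 2 = 32; total kept: 6 × 11 − 32 = 34.
The habitat fund pays out 5.4 × 32 = 172.80 in aggregate.
Group total = 34 + 172.80 = 206.80.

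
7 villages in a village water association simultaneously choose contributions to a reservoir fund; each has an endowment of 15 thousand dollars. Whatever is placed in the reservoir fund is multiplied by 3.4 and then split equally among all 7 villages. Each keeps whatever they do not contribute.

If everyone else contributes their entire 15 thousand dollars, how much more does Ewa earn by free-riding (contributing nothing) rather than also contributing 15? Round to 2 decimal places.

7.71 thousand dollars

Switching from a contribution of 15 to 0 lets Ewa keep an extra 15 thousand dollars, but lowers the reservoir fund by 15, which costs Ewa their own share of that drop: 3.4/7 × 15 = 7.29.
Net gain = 15 − 7.29 = 7.71. The private return per contributed unit (0.4857) is below 1, so free-riding is indeed the best response regardless of what the others do.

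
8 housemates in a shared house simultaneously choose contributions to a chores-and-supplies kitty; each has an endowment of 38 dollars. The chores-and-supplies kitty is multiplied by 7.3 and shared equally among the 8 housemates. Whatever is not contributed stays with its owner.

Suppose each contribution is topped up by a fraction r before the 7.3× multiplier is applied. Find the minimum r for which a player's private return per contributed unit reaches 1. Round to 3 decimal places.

With matching at rate r, one contributed unit becomes (1 + r) in the chores-and-supplies kitty and returns 7.3 × (1 + r) / 8 to the contributor.
Setting this equal to 1: 1 + r = 8/7.3 = 1.0959.
So the minimum matching rate is r = 1.0959 − 1 = 0.096.

0.096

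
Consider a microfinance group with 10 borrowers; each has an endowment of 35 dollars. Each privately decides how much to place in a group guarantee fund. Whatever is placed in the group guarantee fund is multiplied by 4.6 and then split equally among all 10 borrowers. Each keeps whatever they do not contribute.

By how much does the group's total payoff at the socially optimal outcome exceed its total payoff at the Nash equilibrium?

Each contributed unit returns 4.6/10 = 0.4600 to its contributor — below 1 — so contributing 0 is dominant for every player. At the Nash equilibrium everyone keeps their 35, and the group total is 10 × 35 = 350.
Each contributed unit returns 4.600 to the group as a whole (0.4600 to each of 10 players), which exceeds 1, so the social optimum is full contribution: group total = 4.600 × 350 = 1610.00.
Efficiency loss = 1610.00 − 350 = 1260.00.

1260.00 dollars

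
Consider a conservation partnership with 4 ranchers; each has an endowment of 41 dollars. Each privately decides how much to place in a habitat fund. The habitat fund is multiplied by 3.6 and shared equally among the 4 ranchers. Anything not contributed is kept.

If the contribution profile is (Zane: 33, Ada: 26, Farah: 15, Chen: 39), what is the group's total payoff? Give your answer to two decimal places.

457.80 dollars

Total contributed: 33 + 26 + 15 + 39 = 113; total kept: 4 × 41 − 113 = 51.
The habitat fund pays out 3.6 × 113 = 406.80 in aggregate.
Group total = 51 + 406.80 = 457.80.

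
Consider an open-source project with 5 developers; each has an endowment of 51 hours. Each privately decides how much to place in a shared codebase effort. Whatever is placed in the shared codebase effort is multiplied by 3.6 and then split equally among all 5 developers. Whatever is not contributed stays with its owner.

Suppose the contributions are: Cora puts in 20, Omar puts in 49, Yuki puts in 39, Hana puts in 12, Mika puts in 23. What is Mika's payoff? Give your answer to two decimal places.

Total contributed: 20 + 49 + 39 + 12 + 23 = 143.
Each receives 3.6 × 143 / 5 = 102.96 from the shared codebase effort.
Mika keeps 51 − 23 = 28, so Mika's payoff is 28 + 102.96 = 130.96.

130.96 hours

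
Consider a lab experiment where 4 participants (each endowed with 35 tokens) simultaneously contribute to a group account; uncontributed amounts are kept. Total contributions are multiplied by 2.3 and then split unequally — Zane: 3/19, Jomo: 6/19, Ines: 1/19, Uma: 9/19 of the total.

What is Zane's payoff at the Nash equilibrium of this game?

47.71 tokens

Each unit j contributes comes back to j as 2.3 × (j's share), so j prefers to contribute only if that share exceeds 1/2.3 = 0.4348; otherwise keeping the unit dominates.
The only share above 0.4348 is Uma's 9/19, contributing 35; the remaining 3 contribute 0. Total contributed: 35.
Zane keeps 35 and receives 2.3 × 35 × 3/19 = 12.71 from the group account, for a payoff of 47.71.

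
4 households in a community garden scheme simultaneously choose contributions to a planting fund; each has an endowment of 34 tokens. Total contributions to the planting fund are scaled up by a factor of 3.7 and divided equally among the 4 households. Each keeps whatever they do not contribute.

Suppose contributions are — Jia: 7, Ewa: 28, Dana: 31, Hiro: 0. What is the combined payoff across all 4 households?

Total contributed: 7 + 28 + 31 + 0 = 66; total kept: 4 × 34 − 66 = 70.
The planting fund pays out 3.7 × 66 = 244.20 in aggregate.
Group total = 70 + 244.20 = 314.20.

314.20 tokens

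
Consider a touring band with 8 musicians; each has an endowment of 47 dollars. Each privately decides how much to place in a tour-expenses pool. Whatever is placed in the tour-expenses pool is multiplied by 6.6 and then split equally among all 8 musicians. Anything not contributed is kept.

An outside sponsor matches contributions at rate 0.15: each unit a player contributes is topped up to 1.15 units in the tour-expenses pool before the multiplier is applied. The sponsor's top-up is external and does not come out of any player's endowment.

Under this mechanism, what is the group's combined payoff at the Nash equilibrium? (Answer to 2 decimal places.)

376.00 dollars

With the mechanism, a contributed unit returns 6.6 × 1.15 / 8 = 0.9488 per unit of net cost — still below 1 — so contributing 0 remains dominant for every player.
At the Nash equilibrium no one contributes; group total payoff = 8 × 47 = 376.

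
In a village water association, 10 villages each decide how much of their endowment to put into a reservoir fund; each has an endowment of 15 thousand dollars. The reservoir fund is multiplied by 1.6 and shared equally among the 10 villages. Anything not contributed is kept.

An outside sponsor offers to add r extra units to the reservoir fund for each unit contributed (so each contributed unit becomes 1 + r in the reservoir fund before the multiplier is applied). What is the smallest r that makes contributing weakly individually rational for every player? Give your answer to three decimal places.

5.250

With matching at rate r, one contributed unit becomes (1 + r) in the reservoir fund and returns 1.6 × (1 + r) / 10 to the contributor.
Setting this equal to 1: 1 + r = 10/1.6 = 6.2500.
So the minimum matching rate is r = 6.2500 − 1 = 5.250.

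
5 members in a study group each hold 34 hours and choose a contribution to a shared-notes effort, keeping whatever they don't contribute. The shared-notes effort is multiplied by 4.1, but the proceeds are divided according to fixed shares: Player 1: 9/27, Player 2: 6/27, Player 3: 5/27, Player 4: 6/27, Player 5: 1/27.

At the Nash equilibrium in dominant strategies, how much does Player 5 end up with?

For player j, contributing a unit is worthwhile iff 4.1 × (j's share) ≥ 1, i.e. iff j's share is at least 0.2439.
The only share above 0.2439 is Player 1's 9/27, contributing 34; the remaining 4 contribute 0. Total contributed: 34.
Player 5 keeps 34 and receives 4.1 × 34 × 1/27 = 5.16 from the shared-notes effort, for a payoff of 39.16.

39.16 hours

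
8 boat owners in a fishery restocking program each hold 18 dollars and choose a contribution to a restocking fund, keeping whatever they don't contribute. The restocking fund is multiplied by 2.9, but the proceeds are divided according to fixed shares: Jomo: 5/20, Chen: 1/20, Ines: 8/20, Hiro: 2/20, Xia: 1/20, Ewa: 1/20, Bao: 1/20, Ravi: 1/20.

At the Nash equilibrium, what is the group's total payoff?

For player j, contributing a unit is worthwhile iff 2.9 × (j's share) ≥ 1, i.e. iff j's share is at least 0.3448.
Ines alone (share 8/20) is above the threshold, contributing 18; the remaining 7 contribute 0. Total contributed: 18.
The restocking fund pays out 2.9 × 18 = 52.20 in total (split across the unequal shares, but the aggregate is all that matters for the group sum).
The 7 free-riders keep 18 each, adding 126. Group total = 126 + 52.20 = 178.20.

178.20 dollars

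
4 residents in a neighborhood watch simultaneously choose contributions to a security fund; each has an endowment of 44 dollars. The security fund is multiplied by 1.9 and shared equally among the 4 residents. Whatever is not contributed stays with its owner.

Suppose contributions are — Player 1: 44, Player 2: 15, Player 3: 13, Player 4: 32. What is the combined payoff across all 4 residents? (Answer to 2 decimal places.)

Total contributed: 44 + 15 + 13 + 32 = 104; total kept: 4 × 44 − 104 = 72.
The security fund pays out 1.9 × 104 = 197.60 in aggregate.
Group total = 72 + 197.60 = 269.60.

269.60 dollars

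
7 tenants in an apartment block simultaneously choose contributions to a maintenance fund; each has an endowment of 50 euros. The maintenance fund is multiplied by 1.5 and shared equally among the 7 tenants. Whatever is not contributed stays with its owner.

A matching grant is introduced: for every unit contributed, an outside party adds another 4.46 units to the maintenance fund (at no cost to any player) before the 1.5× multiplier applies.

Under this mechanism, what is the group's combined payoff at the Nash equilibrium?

Under the mechanism each unit contributed yields 1.5 × 5.46 / 7 = 1.1700 back to its contributor per unit of net cost, which exceeds 1, making full contribution the dominant choice for everyone.
At the Nash equilibrium everyone contributes 50. Group total payoff = 1.5 × 5.46 × 350 = 2866.50.

2866.50 euros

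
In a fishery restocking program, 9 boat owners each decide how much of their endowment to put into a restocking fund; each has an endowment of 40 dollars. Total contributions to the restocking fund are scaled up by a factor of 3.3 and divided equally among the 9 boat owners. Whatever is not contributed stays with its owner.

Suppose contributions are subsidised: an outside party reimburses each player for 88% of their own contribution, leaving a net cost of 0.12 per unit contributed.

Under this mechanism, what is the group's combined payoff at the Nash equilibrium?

1504.80 dollars

The effective private return per unit is now (3.3/9) / 0.12 = 3.0556 > 1, so every player's dominant strategy flips to full contribution.
So the Nash equilibrium is full contribution by all 9; the group earns 9 × (40 × 0.88 + 3.3 × 40) = 1504.80.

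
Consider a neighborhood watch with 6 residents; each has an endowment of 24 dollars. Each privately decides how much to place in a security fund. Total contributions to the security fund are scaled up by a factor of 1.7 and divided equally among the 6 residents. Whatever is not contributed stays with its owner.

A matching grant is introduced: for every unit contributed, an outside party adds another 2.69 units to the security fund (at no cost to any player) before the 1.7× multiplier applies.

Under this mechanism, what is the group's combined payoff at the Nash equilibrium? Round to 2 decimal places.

903.31 dollars

Under the mechanism each unit contributed yields 1.7 × 3.69 / 6 = 1.0455 back to its contributor per unit of net cost, which exceeds 1, making full contribution the dominant choice for everyone.
So the Nash equilibrium is full contribution by all 6; the group earns 1.7 × 3.69 × 144 = 903.31.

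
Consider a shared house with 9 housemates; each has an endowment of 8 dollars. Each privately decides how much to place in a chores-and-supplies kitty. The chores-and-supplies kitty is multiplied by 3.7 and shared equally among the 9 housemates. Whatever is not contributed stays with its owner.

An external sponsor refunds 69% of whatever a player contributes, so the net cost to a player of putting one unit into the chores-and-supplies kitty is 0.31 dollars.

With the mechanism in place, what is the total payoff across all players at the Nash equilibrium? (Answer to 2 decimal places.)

316.08 dollars

The effective private return per unit is now (3.7/9) / 0.31 = 1.3262 > 1, so every player's dominant strategy flips to full contribution.
So the Nash equilibrium is full contribution by all 9; the group earns 9 × (8 × 0.69 + 3.7 × 8) = 316.08.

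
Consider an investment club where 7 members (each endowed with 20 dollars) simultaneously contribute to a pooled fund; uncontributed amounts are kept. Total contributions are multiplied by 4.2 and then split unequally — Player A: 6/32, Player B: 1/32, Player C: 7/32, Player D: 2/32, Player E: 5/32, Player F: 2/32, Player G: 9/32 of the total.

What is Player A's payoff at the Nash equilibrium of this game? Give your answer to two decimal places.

35.75 dollars

A player with share s gets back 4.2·s per unit contributed, so full contribution is dominant for anyone with s > 1/4.2 = 0.2381 and zero contribution is dominant for anyone below.
The only share above 0.2381 is Player G's 9/32, contributing 20; the remaining 6 contribute 0. Total contributed: 20.
Player A keeps 20 and receives 4.2 × 20 × 6/32 = 15.75 from the pooled fund, for a payoff of 35.75.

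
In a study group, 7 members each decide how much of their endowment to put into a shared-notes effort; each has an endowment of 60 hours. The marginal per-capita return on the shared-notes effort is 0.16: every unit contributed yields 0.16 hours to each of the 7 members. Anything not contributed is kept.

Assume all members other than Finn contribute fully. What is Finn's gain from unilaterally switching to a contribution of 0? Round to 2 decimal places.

Switching from a contribution of 60 to 0 lets Finn keep an extra 60 hours, but lowers the shared-notes effort by 60, which costs Finn their own share of that drop: 0.16 × 60 = 9.60.
Net gain = 60 − 9.60 = 50.40. The private return per contributed unit (0.16) is below 1, so free-riding is indeed the best response regardless of what the others do.

50.40 hours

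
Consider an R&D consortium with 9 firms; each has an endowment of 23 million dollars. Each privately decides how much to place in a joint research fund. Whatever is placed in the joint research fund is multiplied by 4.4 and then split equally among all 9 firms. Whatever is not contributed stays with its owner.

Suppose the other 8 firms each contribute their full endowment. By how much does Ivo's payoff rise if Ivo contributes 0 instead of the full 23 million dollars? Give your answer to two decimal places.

Switching from a contribution of 23 to 0 lets Ivo keep an extra 23 million dollars, but lowers the joint research fund by 23, which costs Ivo their own share of that drop: 4.4/9 × 23 = 11.24.
Net gain = 23 − 11.24 = 11.76. The private return per contributed unit (0.4889) is below 1, so free-riding is indeed the best response regardless of what the others do.

11.76 million dollars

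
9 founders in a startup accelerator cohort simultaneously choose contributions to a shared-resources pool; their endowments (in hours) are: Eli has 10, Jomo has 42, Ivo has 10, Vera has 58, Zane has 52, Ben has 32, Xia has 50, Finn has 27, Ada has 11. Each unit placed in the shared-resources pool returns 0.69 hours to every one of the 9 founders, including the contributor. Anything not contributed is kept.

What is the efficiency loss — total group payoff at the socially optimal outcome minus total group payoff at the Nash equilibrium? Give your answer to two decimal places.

The private return per contributed unit is 0.69 < 1 for everyone, so the Nash equilibrium is zero contribution and the group total is Σ E_j = 10 + 42 + 10 + 58 + 52 + 32 + 50 + 27 + 11 = 292.
Each contributed unit returns 6.210 to the group, so the social optimum is full contribution by everyone: group total = 6.210 × 292 = 1813.32.
Efficiency loss = (6.210 − 1) × 292 = 1521.32.

1521.32 hours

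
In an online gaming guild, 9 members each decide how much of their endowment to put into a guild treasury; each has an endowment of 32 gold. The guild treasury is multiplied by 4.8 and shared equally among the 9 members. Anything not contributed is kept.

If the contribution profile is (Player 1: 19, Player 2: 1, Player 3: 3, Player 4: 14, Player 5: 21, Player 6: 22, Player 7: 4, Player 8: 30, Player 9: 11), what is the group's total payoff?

763.00 gold

Total contributed: 19 + 1 + 3 + 14 + 21 + 22 + 4 + 30 + 11 = 125; total kept: 9 × 32 − 125 = 163.
The guild treasury pays out 4.8 × 125 = 600.00 in aggregate.
Group total = 163 + 600.00 = 763.00.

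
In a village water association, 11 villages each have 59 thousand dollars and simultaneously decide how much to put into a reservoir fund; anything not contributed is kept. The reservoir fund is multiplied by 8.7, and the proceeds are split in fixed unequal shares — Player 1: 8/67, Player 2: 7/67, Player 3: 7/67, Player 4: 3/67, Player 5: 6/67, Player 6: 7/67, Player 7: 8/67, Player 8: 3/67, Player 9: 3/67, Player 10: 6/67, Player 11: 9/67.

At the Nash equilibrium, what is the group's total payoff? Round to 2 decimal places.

For player j, contributing a unit is worthwhile iff 8.7 × (j's share) ≥ 1, i.e. iff j's share is at least 0.1149.
Player 1, Player 7 and Player 11 are above the threshold, contributing 59 each; the remaining 8 contribute 0. Total contributed: 177.
The reservoir fund pays out 8.7 × 177 = 1539.90 in total (split across the unequal shares, but the aggregate is all that matters for the group sum).
The 8 free-riders keep 59 each, adding 472. Group total = 472 + 1539.90 = 2011.90.

2011.90 thousand dollars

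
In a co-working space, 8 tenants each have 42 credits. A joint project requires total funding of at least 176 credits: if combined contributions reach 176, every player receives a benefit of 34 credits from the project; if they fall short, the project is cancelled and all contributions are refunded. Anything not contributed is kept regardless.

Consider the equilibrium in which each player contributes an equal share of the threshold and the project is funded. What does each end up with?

54 credits

Equal share of the threshold: 176/8 = 22.
At this profile no one gains by cutting their contribution: any cut drops the total below 176, the project is cancelled, contributions are refunded, and the deviator ends with 42, which is less than 42 − 22 + 34 = 54. Contributing more than 22 just wastes the excess. So contributing exactly 22 is a best response.
Each player's payoff: 42 − 22 + 34 = 54.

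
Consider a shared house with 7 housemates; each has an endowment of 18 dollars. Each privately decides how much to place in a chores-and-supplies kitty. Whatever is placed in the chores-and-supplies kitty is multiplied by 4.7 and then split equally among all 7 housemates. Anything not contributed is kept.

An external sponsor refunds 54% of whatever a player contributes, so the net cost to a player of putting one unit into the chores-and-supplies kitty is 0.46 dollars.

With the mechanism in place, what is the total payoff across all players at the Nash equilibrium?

660.24 dollars

With the mechanism, a contributed unit returns (4.7/7) / 0.46 = 1.4596 per unit of net cost to the contributor — now above 1 — so contributing fully is weakly dominant for every player.
So the Nash equilibrium is full contribution by all 7; the group earns 7 × (18 × 0.54 + 4.7 × 18) = 660.24.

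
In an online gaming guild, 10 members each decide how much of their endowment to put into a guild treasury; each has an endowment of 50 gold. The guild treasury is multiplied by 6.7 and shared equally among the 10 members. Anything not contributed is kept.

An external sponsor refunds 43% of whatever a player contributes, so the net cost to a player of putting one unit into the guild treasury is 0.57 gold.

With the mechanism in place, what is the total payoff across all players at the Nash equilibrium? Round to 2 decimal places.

3565.00 gold

With the mechanism, a contributed unit returns (6.7/10) / 0.57 = 1.1754 per unit of net cost to the contributor — now above 1 — so contributing fully is weakly dominant for every player.
So the Nash equilibrium is full contribution by all 10; the group earns 10 × (50 × 0.43 + 6.7 × 50) = 3565.00.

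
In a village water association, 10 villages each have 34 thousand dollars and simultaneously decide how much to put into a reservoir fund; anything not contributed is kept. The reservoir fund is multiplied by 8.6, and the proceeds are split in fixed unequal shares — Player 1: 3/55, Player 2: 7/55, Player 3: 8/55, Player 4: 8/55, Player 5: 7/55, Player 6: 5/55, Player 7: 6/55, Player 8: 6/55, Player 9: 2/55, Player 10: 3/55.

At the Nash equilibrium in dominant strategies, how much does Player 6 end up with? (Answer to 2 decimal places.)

140.33 thousand dollars

A player with share s gets back 8.6·s per unit contributed, so full contribution is dominant for anyone with s > 1/8.6 = 0.1163 and zero contribution is dominant for anyone below.
The shares above 0.1163 belong to Player 2, Player 3, Player 4 and Player 5, contributing 34 each; the remaining 6 contribute 0. Total contributed: 136.
Player 6 keeps 34 and receives 8.6 × 136 × 5/55 = 106.33 from the reservoir fund, for a payoff of 140.33.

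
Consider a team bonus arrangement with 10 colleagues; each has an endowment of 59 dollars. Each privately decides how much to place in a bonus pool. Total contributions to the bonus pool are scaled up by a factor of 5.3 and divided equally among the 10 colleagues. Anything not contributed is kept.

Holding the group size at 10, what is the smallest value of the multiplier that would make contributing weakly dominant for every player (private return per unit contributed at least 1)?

10

A contributed unit returns (multiplier)/10 to its contributor.
This reaches 1 exactly when the multiplier is 10.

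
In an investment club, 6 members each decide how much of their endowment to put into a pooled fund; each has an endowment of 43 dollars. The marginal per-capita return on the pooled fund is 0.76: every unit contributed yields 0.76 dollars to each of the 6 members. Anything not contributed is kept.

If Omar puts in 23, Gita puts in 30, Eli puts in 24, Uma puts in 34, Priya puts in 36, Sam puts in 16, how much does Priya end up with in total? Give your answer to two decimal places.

Total contributed: 23 + 30 + 24 + 34 + 36 + 16 = 163.
Each receives 0.76 × 163 = 123.88 from the pooled fund.
Priya keeps 43 − 36 = 7, so Priya's payoff is 7 + 123.88 = 130.88.

130.88 dollars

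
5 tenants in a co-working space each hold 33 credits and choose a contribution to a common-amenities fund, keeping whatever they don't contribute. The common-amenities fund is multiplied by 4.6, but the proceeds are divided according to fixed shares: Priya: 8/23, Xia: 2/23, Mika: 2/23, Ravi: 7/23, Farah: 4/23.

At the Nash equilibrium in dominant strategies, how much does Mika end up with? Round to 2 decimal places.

Each unit j contributes comes back to j as 4.6 × (j's share), so j prefers to contribute only if that share exceeds 1/4.6 = 0.2174; otherwise keeping the unit dominates.
Priya and Ravi clear that bar, contributing 33 each; the remaining 3 contribute 0. Total contributed: 66.
Mika keeps 33 and receives 4.6 × 66 × 2/23 = 26.40 from the common-amenities fund, for a payoff of 59.40.

59.40 credits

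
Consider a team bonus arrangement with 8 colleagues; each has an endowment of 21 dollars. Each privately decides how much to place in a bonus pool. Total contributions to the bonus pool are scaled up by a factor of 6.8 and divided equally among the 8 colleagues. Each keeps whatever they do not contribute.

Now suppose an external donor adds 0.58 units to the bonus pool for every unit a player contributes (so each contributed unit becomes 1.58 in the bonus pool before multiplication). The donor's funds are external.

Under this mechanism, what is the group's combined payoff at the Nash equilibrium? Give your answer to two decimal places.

1804.99 dollars

The effective private return per unit is now 6.8 × 1.58 / 8 = 1.3430 > 1, so every player's dominant strategy flips to full contribution.
So the Nash equilibrium is full contribution by all 8; the group earns 6.8 × 1.58 × 168 = 1804.99.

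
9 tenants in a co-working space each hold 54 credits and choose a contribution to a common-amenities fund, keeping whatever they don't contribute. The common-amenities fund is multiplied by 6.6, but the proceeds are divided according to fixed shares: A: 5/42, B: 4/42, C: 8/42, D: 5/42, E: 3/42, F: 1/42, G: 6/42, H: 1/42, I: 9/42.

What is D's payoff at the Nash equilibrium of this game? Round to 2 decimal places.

138.86 credits

Each unit j contributes comes back to j as 6.6 × (j's share), so j prefers to contribute only if that share exceeds 1/6.6 = 0.1515; otherwise keeping the unit dominates.
The shares above 0.1515 belong to C and I, contributing 54 each; the remaining 7 contribute 0. Total contributed: 108.
D keeps 54 and receives 6.6 × 108 × 5/42 = 84.86 from the common-amenities fund, for a payoff of 138.86.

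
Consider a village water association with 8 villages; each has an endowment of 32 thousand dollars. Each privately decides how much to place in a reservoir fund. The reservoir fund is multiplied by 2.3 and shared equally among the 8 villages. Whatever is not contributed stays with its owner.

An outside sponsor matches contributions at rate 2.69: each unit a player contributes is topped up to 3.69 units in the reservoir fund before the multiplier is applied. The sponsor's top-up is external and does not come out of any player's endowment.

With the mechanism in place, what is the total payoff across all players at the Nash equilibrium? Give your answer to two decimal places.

With the mechanism, a contributed unit returns 2.3 × 3.69 / 8 = 1.0609 per unit of net cost to the contributor — now above 1 — so contributing fully is weakly dominant for every player.
At the Nash equilibrium everyone contributes 32. Group total payoff = 2.3 × 3.69 × 256 = 2172.67.

2172.67 thousand dollars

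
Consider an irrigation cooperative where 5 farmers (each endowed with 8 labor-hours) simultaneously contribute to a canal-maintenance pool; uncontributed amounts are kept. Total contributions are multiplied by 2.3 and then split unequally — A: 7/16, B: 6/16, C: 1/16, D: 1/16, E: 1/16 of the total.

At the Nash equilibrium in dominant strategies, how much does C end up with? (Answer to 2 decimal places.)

9.15 labor-hours

Player j's private return per contributed unit is 2.3 × (j's share). Contributing is weakly dominant for j when that share is at least 1/2.3 = 0.4348, and contributing 0 is dominant otherwise.
Only A (7/16) clears that bar, contributing 8; the remaining 4 contribute 0. Total contributed: 8.
C keeps 8 and receives 2.3 × 8 × 1/16 = 1.15 from the canal-maintenance pool, for a payoff of 9.15.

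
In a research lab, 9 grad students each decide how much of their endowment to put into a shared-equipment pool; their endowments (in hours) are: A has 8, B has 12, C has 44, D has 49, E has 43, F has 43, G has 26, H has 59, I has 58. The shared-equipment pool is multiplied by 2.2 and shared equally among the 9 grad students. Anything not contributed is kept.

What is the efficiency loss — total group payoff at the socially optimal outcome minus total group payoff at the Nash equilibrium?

410.40 hours

The private return per contributed unit is 2.2/9 = 0.2444 < 1 for every player regardless of endowment, so the Nash equilibrium is zero contribution and the group total is Σ E_j = 8 + 12 + 44 + 49 + 43 + 43 + 26 + 59 + 58 = 342.
Each contributed unit returns 2.200 to the group, so the social optimum is full contribution by everyone: group total = 2.200 × 342 = 752.40.
Efficiency loss = (2.200 − 1) × 342 = 410.40.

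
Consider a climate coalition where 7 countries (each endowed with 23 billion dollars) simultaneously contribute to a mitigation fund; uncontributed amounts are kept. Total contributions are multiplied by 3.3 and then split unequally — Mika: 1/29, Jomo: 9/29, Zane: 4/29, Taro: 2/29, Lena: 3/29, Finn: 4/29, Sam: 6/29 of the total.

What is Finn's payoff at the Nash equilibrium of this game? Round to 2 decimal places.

33.47 billion dollars

For player j, contributing a unit is worthwhile iff 3.3 × (j's share) ≥ 1, i.e. iff j's share is at least 0.3030.
Only Jomo (9/29) clears that bar, contributing 23; the remaining 6 contribute 0. Total contributed: 23.
Finn keeps 23 and receives 3.3 × 23 × 4/29 = 10.47 from the mitigation fund, for a payoff of 33.47.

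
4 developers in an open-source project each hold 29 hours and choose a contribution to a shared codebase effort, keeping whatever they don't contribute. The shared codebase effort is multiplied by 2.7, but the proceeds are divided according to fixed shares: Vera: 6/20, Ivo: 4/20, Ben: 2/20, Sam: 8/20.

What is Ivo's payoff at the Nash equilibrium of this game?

44.66 hours

For player j, contributing a unit is worthwhile iff 2.7 × (j's share) ≥ 1, i.e. iff j's share is at least 0.3704.
The only share above 0.3704 is Sam's 8/20, contributing 29; the remaining 3 contribute 0. Total contributed: 29.
Ivo keeps 29 and receives 2.7 × 29 × 4/20 = 15.66 from the shared codebase effort, for a payoff of 44.66.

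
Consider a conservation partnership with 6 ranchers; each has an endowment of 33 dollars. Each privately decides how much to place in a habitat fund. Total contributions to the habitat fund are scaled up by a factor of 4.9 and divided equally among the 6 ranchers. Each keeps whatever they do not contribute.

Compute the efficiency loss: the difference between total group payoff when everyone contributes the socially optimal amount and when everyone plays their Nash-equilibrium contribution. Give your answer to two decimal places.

772.20 dollars

Each contributed unit returns 4.9/6 = 0.8167 to its contributor — below 1 — so contributing 0 is dominant for every player. At the Nash equilibrium everyone keeps their 33, and the group total is 6 × 33 = 198.
Each contributed unit returns 4.900 to the group as a whole (0.8167 to each of 6 players), which exceeds 1, so the social optimum is full contribution: group total = 4.900 × 198 = 970.20.
Efficiency loss = 970.20 − 198 = 772.20.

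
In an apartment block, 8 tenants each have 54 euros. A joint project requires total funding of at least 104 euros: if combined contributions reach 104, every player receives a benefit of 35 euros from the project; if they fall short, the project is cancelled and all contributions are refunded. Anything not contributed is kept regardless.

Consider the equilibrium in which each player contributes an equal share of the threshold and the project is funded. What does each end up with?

76 euros

Equal share of the threshold: 104/8 = 13.
At this profile no one gains by cutting their contribution: any cut drops the total below 104, the project is cancelled, contributions are refunded, and the deviator ends with 54, which is less than 54 − 13 + 35 = 76. Contributing more than 13 just wastes the excess. So contributing exactly 13 is a best response.
Each player's payoff: 54 − 13 + 35 = 76.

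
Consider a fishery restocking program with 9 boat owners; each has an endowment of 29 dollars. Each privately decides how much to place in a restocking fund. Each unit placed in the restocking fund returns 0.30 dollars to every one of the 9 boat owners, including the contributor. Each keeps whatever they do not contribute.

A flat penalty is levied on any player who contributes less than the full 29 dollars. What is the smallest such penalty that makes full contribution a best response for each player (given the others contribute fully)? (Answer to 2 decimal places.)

Given the others contribute fully, the best deviation is to contribute 0 (any partial contribution still incurs the fine and gives up units whose private return 0.30 is below 1).
Deviating from 29 to 0 saves 29 dollars but forfeits the deviator's share of the drop in the restocking fund: 0.30 × 29 = 8.70.
So the deviation gain is 29 − 8.70 = 20.30, and the fine must be at least 20.30 dollars to wipe it out.

20.30 dollars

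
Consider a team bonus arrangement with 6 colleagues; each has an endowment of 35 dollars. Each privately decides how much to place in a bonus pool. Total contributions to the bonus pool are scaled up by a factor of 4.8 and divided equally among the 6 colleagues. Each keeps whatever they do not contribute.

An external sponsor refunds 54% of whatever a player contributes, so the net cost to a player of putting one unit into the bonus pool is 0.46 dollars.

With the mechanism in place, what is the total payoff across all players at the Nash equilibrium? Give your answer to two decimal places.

1121.40 dollars

With the mechanism, a contributed unit returns (4.8/6) / 0.46 = 1.7391 per unit of net cost to the contributor — now above 1 — so contributing fully is weakly dominant for every player.
So the Nash equilibrium is full contribution by all 6; the group earns 6 × (35 × 0.54 + 4.8 × 35) = 1121.40.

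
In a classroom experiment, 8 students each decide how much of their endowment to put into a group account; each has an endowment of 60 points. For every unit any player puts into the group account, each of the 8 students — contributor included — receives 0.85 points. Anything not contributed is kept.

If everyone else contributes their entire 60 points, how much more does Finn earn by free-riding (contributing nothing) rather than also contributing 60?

Switching from a contribution of 60 to 0 lets Finn keep an extra 60 points, but lowers the group account by 60, which costs Finn their own share of that drop: 0.85 × 60 = 51.00.
Net gain = 60 − 51.00 = 9.00. The private return per contributed unit (0.85) is below 1, so free-riding is indeed the best response regardless of what the others do.

9.00 points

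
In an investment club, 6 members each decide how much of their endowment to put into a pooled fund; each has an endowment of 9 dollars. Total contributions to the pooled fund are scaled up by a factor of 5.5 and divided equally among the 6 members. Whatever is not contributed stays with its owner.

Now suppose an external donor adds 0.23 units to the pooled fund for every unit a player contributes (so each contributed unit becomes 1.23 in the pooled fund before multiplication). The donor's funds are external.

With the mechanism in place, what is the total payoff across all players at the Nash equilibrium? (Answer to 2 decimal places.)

365.31 dollars

The effective private return per unit is now 5.5 × 1.23 / 6 = 1.1275 > 1, so every player's dominant strategy flips to full contribution.
At the Nash equilibrium everyone contributes 9. Group total payoff = 5.5 × 1.23 × 54 = 365.31.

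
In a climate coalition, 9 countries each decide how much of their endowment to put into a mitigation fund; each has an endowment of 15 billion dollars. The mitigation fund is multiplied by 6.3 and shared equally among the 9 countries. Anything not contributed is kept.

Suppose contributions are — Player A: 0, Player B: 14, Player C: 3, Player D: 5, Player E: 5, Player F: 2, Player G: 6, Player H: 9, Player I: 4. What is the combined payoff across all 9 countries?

389.40 billion dollars

Total contributed: 0 + 14 + 3 + 5 + 5 + 2 + 6 + 9 + 4 = 48; total kept: 9 × 15 − 48 = 87.
The mitigation fund pays out 6.3 × 48 = 302.40 in aggregate.
Group total = 87 + 302.40 = 389.40.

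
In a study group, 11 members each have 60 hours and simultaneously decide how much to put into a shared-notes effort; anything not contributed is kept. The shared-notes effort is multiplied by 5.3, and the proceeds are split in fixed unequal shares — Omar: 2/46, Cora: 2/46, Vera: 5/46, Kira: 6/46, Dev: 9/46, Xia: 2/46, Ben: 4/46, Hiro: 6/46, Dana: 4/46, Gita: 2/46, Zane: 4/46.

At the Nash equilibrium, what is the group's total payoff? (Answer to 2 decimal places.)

918.00 hours

For player j, contributing a unit is worthwhile iff 5.3 × (j's share) ≥ 1, i.e. iff j's share is at least 0.1887.
The only share above 0.1887 is Dev's 9/46, contributing 60; the remaining 10 contribute 0. Total contributed: 60.
The shared-notes effort pays out 5.3 × 60 = 318.00 in total (split across the unequal shares, but the aggregate is all that matters for the group sum).
The 10 free-riders keep 60 each, adding 600. Group total = 600 + 318.00 = 918.00.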